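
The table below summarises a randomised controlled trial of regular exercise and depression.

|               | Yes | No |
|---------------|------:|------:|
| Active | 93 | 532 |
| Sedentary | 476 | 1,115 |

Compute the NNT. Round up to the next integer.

7

Risk in treated group = 93/625 = 0.14880; risk in control = 476/1591 = 0.29918.
Absolute risk reduction = 0.29918 − 0.14880 = 0.15038
NNT = 1 / ARR = 1 / 0.15038 = 6.650 → round up → 7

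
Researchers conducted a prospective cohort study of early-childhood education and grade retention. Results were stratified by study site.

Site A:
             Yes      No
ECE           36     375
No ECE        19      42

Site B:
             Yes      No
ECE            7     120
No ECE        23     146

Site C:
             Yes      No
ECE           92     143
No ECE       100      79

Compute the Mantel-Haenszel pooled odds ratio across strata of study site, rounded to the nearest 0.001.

0.411

OR_MH = Σ(aᵢdᵢ/nᵢ) / Σ(bᵢcᵢ/nᵢ), where nᵢ is the stratum total.
Stratum 1 (Site A): n = 472; a·d/n = 36·42/472 = 3.2034; b·c/n = 375·19/472 = 15.0953
Stratum 2 (Site B): n = 296; a·d/n = 7·146/296 = 3.4527; b·c/n = 120·23/296 = 9.3243
Stratum 3 (Site C): n = 414; a·d/n = 92·79/414 = 17.5556; b·c/n = 143·100/414 = 34.5411
OR_MH = (3.2034 + 3.4527 + 17.5556) / (15.0953 + 9.3243 + 34.5411) = 24.2116 / 58.9607 = 0.41064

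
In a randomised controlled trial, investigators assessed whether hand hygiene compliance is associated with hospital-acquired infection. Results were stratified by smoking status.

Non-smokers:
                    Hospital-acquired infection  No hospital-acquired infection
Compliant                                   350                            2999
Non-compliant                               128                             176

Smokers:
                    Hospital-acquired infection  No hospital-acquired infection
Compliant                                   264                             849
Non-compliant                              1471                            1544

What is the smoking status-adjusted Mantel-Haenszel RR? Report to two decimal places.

RR_MH = Σ(aᵢ·n₀ᵢ/nᵢ) / Σ(cᵢ·n₁ᵢ/nᵢ), with n₁ᵢ = aᵢ+bᵢ (exposed), n₀ᵢ = cᵢ+dᵢ (unexposed), nᵢ = n₁ᵢ+n₀ᵢ.
Stratum 1 (Non-smokers): n₁ = 3349, n₀ = 304, n = 3653; a·n₀/n = 350·304/3653 = 29.1267; c·n₁/n = 128·3349/3653 = 117.3479
Stratum 2 (Smokers): n₁ = 1113, n₀ = 3015, n = 4128; a·n₀/n = 264·3015/4128 = 192.8198; c·n₁/n = 1471·1113/4128 = 396.6141
RR_MH = (29.1267 + 192.8198) / (117.3479 + 396.6141) = 221.9465 / 513.9620 = 0.43183

0.43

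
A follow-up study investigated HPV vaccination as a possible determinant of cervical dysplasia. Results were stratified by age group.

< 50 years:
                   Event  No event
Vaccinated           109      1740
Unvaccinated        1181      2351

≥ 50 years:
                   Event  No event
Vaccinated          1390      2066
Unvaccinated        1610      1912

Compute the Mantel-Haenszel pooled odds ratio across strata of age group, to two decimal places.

OR_MH = Σ(aᵢdᵢ/nᵢ) / Σ(bᵢcᵢ/nᵢ), where nᵢ is the stratum total.
Stratum 1 (< 50 years): n = 5381; a·d/n = 109·2351/5381 = 47.6229; b·c/n = 1740·1181/5381 = 381.8881
Stratum 2 (≥ 50 years): n = 6978; a·d/n = 1390·1912/6978 = 380.8656; b·c/n = 2066·1610/6978 = 476.6781
OR_MH = (47.6229 + 380.8656) / (381.8881 + 476.6781) = 428.4885 / 858.5663 = 0.49907

0.50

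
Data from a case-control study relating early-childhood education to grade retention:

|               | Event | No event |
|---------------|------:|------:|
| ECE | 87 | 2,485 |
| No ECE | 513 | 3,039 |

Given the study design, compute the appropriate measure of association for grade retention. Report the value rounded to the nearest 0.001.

Cells: a = 87, b = 2485, c = 513, d = 3039.
This is a case-control study: participants were sampled on outcome status, so risks in the source population cannot be estimated directly — relative risk is not valid here. The odds ratio is the appropriate measure.
OR = (a·d)/(b·c) = (87 × 3039) / (2485 × 513) = 264393 / 1274805 = 0.20740

0.207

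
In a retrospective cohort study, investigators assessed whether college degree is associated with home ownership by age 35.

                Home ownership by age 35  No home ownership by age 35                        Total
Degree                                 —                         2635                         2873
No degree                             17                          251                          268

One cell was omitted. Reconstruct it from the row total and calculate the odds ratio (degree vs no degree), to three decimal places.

1.334

The missing cell is in the exposed row: 2873 − 2635 = 238.
So a = 238, b = 2635, c = 17, d = 251.
OR = (a·d)/(b·c) = (238 × 251) / (2635 × 17) = 59738 / 44795 = 1.33359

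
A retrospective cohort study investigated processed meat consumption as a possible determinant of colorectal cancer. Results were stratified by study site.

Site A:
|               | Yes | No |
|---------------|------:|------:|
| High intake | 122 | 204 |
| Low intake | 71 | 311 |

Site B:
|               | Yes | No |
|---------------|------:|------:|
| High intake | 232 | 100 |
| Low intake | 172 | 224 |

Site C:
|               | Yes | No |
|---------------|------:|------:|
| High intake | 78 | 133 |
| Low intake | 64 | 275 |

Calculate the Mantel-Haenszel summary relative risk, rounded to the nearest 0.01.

RR_MH = Σ(aᵢ·n₀ᵢ/nᵢ) / Σ(cᵢ·n₁ᵢ/nᵢ), with n₁ᵢ = aᵢ+bᵢ (exposed), n₀ᵢ = cᵢ+dᵢ (unexposed), nᵢ = n₁ᵢ+n₀ᵢ.
Stratum 1 (Site A): n₁ = 326, n₀ = 382, n = 708; a·n₀/n = 122·382/708 = 65.8249; c·n₁/n = 71·326/708 = 32.6921
Stratum 2 (Site B): n₁ = 332, n₀ = 396, n = 728; a·n₀/n = 232·396/728 = 126.1978; c·n₁/n = 172·332/728 = 78.4396
Stratum 3 (Site C): n₁ = 211, n₀ = 339, n = 550; a·n₀/n = 78·339/550 = 48.0764; c·n₁/n = 64·211/550 = 24.5527
RR_MH = (65.8249 + 126.1978 + 48.0764) / (32.6921 + 78.4396 + 24.5527) = 240.0990 / 135.6844 = 1.76954

1.77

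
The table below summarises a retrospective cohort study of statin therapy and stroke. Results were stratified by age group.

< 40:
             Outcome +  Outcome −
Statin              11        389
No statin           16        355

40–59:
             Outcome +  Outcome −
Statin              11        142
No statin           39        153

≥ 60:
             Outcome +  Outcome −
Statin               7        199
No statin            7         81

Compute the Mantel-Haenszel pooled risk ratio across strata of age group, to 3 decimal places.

0.443

RR_MH = Σ(aᵢ·n₀ᵢ/nᵢ) / Σ(cᵢ·n₁ᵢ/nᵢ), with n₁ᵢ = aᵢ+bᵢ (exposed), n₀ᵢ = cᵢ+dᵢ (unexposed), nᵢ = n₁ᵢ+n₀ᵢ.
Stratum 1 (< 40): n₁ = 400, n₀ = 371, n = 771; a·n₀/n = 11·371/771 = 5.2931; c·n₁/n = 16·400/771 = 8.3009
Stratum 2 (40–59): n₁ = 153, n₀ = 192, n = 345; a·n₀/n = 11·192/345 = 6.1217; c·n₁/n = 39·153/345 = 17.2957
Stratum 3 (≥ 60): n₁ = 206, n₀ = 88, n = 294; a·n₀/n = 7·88/294 = 2.0952; c·n₁/n = 7·206/294 = 4.9048
RR_MH = (5.2931 + 6.1217 + 2.0952) / (8.3009 + 17.2957 + 4.9048) = 13.5101 / 30.5013 = 0.44293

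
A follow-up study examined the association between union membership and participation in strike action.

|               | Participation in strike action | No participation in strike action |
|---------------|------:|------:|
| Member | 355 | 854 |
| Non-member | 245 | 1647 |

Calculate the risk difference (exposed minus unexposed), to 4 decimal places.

Cells: a = 355, b = 854, c = 245, d = 1647.
Risk in exposed = 355/1209 = 0.293631; risk in unexposed = 245/1892 = 0.129493.
Risk difference = 0.293631 − 0.129493 = 0.164138

0.1641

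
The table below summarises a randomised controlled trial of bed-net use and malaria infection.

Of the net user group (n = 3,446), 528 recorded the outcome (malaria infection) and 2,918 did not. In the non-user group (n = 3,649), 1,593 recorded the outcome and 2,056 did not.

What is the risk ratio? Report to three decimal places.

From the description: a = 528, b = 2918, c = 1593, d = 2056.
Risk in exposed = 528/3446 = 0.15322; risk in unexposed = 1593/3649 = 0.43656.
RR = 0.15322 / 0.43656 = 0.35098
The risk is 65% lower among the exposed than among the unexposed.

0.351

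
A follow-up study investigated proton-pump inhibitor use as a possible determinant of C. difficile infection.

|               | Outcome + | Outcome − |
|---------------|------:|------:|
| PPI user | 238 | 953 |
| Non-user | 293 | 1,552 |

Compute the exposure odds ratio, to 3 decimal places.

Cells: a = 238, b = 953, c = 293, d = 1552.
OR = (a·d)/(b·c) = (238 × 1552) / (953 × 293) = 369376 / 279229 = 1.32284
The odds of C. difficile infection are about 1.32 times as high in the ppi user group.

1.323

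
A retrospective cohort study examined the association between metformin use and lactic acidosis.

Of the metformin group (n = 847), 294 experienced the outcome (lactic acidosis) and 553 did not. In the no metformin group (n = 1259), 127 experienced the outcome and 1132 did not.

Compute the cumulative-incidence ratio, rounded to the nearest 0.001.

From the description: a = 294, b = 553, c = 127, d = 1132.
Risk in exposed = 294/847 = 0.34711; risk in unexposed = 127/1259 = 0.10087.
RR = 0.34711 / 0.10087 = 3.44101
The risk among the exposed is 3.44 times that among the unexposed.

3.441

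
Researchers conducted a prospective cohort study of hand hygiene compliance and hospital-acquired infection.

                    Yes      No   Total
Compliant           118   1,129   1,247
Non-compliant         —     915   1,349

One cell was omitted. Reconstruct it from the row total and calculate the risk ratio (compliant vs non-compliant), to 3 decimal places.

The missing cell is in the unexposed row: 1349 − 915 = 434.
So a = 118, b = 1129, c = 434, d = 915.
RR = [a/(a+b)] / [c/(c+d)] = (118/1247) / (434/1349) = 0.09463/0.32172 = 0.29413

0.294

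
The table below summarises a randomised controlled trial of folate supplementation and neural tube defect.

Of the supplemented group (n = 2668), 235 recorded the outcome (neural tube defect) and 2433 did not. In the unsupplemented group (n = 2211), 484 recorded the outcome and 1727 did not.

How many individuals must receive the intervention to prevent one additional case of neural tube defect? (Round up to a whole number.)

Risk in treated group = 235/2668 = 0.08808; risk in control = 484/2211 = 0.21891.
Absolute risk reduction = 0.21891 − 0.08808 = 0.13082
NNT = 1 / ARR = 1 / 0.13082 = 7.644 → round up → 8

8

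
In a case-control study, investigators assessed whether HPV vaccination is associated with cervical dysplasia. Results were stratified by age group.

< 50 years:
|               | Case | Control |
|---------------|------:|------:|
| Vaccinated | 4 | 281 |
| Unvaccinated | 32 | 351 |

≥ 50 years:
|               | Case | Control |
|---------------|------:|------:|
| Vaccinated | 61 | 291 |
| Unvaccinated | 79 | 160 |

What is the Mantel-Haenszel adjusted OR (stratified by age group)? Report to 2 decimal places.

OR_MH = Σ(aᵢdᵢ/nᵢ) / Σ(bᵢcᵢ/nᵢ), where nᵢ is the stratum total.
Stratum 1 (< 50 years): n = 668; a·d/n = 4·351/668 = 2.1018; b·c/n = 281·32/668 = 13.4611
Stratum 2 (≥ 50 years): n = 591; a·d/n = 61·160/591 = 16.5144; b·c/n = 291·79/591 = 38.8985
OR_MH = (2.1018 + 16.5144) / (13.4611 + 38.8985) = 18.6162 / 52.3596 = 0.35555

0.36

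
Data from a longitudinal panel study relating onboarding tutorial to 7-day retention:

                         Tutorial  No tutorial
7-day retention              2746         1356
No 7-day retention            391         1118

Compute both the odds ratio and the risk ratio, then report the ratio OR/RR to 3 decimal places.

Reading the table with exposure as columns: a = 2746 (Tutorial, case), b = 391 (Tutorial, non-case), c = 1356 (No tutorial, case), d = 1118.
OR = (2746·1118)/(391·1356) = 3070028/530196 = 5.79036
Risk in exposed = 2746/3137 = 0.87536; risk in unexposed = 1356/2474 = 0.54810; RR = 1.59708
OR/RR = 5.79036 / 1.59708 = 3.62560
The outcome is not rare, so the OR lies further from 1 than the RR.

3.626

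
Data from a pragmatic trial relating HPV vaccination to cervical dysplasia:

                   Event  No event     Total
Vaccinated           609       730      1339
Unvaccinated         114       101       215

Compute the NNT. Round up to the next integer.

14

Risk in treated group = 609/1339 = 0.45482; risk in control = 114/215 = 0.53023.
Absolute risk reduction = 0.53023 − 0.45482 = 0.07542
NNT = 1 / ARR = 1 / 0.07542 = 13.260 → round up → 14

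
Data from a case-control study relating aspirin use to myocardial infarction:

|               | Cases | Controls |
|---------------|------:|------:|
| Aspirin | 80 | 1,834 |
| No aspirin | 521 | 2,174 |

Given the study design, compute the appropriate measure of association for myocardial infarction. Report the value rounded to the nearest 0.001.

0.182

Cells: a = 80, b = 1834, c = 521, d = 2174.
This is a case-control study: participants were sampled on outcome status, so risks in the source population cannot be estimated directly — relative risk is not valid here. The odds ratio is the appropriate measure.
OR = (a·d)/(b·c) = (80 × 2174) / (1834 × 521) = 173920 / 955514 = 0.18202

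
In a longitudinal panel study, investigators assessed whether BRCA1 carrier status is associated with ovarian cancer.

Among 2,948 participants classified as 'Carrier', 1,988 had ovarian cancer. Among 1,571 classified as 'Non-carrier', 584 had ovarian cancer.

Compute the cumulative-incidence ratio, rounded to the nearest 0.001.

From the description: a = 1988, b = 960, c = 584, d = 987.
Risk in exposed = 1988/2948 = 0.67436; risk in unexposed = 584/1571 = 0.37174.
RR = 0.67436 / 0.37174 = 1.81406
The risk among the exposed is 1.81 times that among the unexposed.

1.814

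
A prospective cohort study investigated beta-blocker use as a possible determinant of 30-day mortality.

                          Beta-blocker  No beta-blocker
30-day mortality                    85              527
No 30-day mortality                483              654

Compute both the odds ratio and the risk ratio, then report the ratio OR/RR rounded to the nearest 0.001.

0.651

Reading the table with exposure as columns: a = 85 (Beta-blocker, case), b = 483 (Beta-blocker, non-case), c = 527 (No beta-blocker, case), d = 654.
OR = (85·654)/(483·527) = 55590/254541 = 0.21839
Risk in exposed = 85/568 = 0.14965; risk in unexposed = 527/1181 = 0.44623; RR = 0.33536
OR/RR = 0.21839 / 0.33536 = 0.65122
The outcome is not rare, so the OR lies further from 1 than the RR.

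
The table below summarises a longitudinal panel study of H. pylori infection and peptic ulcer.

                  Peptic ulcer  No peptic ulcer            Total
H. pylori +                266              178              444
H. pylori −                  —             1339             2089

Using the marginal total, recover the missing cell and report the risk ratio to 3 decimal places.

The missing cell is in the unexposed row: 2089 − 1339 = 750.
So a = 266, b = 178, c = 750, d = 1339.
RR = [a/(a+b)] / [c/(c+d)] = (266/444) / (750/2089) = 0.59910/0.35902 = 1.66869

1.669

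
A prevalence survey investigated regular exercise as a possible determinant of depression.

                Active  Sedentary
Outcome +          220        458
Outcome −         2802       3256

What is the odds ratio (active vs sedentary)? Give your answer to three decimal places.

0.558

Reading the table with exposure as columns: a = 220 (Active, case), b = 2802 (Active, non-case), c = 458 (Sedentary, case), d = 3256.
OR = (a·d)/(b·c) = (220 × 3256) / (2802 × 458) = 716320 / 1283316 = 0.55818
Exposure is associated with lower odds of depression (OR = 0.56 < 1).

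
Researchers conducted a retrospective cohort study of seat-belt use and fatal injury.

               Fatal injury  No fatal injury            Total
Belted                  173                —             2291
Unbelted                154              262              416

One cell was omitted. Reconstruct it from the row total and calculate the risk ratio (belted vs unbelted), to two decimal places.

0.20

The missing cell is in the exposed row: 2291 − 173 = 2118.
So a = 173, b = 2118, c = 154, d = 262.
RR = [a/(a+b)] / [c/(c+d)] = (173/2291) / (154/416) = 0.07551/0.37019 = 0.20398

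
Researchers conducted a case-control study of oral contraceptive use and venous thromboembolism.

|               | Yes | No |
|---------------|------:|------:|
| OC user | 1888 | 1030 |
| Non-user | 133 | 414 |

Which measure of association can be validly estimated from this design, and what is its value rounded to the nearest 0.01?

Cells: a = 1888, b = 1030, c = 133, d = 414.
This is a case-control study: participants were sampled on outcome status, so risks in the source population cannot be estimated directly — relative risk is not valid here. The odds ratio is the appropriate measure.
OR = (a·d)/(b·c) = (1888 × 414) / (1030 × 133) = 781632 / 136990 = 5.70576

5.71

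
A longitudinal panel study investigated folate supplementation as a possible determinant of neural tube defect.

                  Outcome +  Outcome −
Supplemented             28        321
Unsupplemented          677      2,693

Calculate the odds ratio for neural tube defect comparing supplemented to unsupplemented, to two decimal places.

Cells: a = 28, b = 321, c = 677, d = 2693.
OR = (a·d)/(b·c) = (28 × 2693) / (321 × 677) = 75404 / 217317 = 0.34698
Exposure is associated with lower odds of neural tube defect (OR = 0.35 < 1).

0.35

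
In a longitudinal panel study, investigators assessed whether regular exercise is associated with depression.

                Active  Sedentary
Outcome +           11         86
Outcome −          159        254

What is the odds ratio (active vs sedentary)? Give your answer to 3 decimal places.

0.204

Reading the table with exposure as columns: a = 11 (Active, case), b = 159 (Active, non-case), c = 86 (Sedentary, case), d = 254.
OR = (a·d)/(b·c) = (11 × 254) / (159 × 86) = 2794 / 13674 = 0.20433
Exposure is associated with lower odds of depression (OR = 0.20 < 1).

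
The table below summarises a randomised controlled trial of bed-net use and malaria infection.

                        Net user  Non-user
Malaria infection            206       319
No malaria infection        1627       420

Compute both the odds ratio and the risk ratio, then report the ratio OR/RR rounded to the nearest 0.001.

0.640

Reading the table with exposure as columns: a = 206 (Net user, case), b = 1627 (Net user, non-case), c = 319 (Non-user, case), d = 420.
OR = (206·420)/(1627·319) = 86520/519013 = 0.16670
Risk in exposed = 206/1833 = 0.11238; risk in unexposed = 319/739 = 0.43166; RR = 0.26035
OR/RR = 0.16670 / 0.26035 = 0.64029
The outcome is not rare, so the OR lies further from 1 than the RR.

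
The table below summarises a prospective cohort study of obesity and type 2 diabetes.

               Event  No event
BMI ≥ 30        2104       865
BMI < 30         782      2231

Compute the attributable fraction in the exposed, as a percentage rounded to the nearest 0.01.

63.38

Cells: a = 2104, b = 865, c = 782, d = 2231.
Risk in exposed = 2104/2969 = 0.70866; risk in unexposed = 782/3013 = 0.25954.
RR = 0.70866/0.25954 = 2.73041
AR% = (RR − 1)/RR × 100 = (2.73041 − 1)/2.73041 × 100 = 63.3755%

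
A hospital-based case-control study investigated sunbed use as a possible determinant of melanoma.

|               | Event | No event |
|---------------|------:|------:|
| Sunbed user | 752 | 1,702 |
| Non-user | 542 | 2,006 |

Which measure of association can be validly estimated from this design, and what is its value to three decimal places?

Cells: a = 752, b = 1702, c = 542, d = 2006.
This is a hospital-based case-control study: participants were sampled on outcome status, so risks in the source population cannot be estimated directly — relative risk is not valid here. The odds ratio is the appropriate measure.
OR = (a·d)/(b·c) = (752 × 2006) / (1702 × 542) = 1508512 / 922484 = 1.63527

1.635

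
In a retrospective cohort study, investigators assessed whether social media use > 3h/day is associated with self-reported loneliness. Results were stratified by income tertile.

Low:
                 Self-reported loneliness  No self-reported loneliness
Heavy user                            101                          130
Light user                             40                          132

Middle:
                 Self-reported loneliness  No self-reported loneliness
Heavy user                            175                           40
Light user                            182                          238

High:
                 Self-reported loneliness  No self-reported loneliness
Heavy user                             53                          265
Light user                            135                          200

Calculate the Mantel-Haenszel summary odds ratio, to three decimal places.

1.452

OR_MH = Σ(aᵢdᵢ/nᵢ) / Σ(bᵢcᵢ/nᵢ), where nᵢ is the stratum total.
Stratum 1 (Low): n = 403; a·d/n = 101·132/403 = 33.0819; b·c/n = 130·40/403 = 12.9032
Stratum 2 (Middle): n = 635; a·d/n = 175·238/635 = 65.5906; b·c/n = 40·182/635 = 11.4646
Stratum 3 (High): n = 653; a·d/n = 53·200/653 = 16.2328; b·c/n = 265·135/653 = 54.7856
OR_MH = (33.0819 + 65.5906 + 16.2328) / (12.9032 + 11.4646 + 54.7856) = 114.9052 / 79.1534 = 1.45168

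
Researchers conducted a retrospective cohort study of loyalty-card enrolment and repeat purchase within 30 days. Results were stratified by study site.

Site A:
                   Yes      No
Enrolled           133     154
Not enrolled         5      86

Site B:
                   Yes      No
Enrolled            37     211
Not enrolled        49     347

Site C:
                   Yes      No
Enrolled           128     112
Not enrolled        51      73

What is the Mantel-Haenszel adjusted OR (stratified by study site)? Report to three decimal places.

2.246

OR_MH = Σ(aᵢdᵢ/nᵢ) / Σ(bᵢcᵢ/nᵢ), where nᵢ is the stratum total.
Stratum 1 (Site A): n = 378; a·d/n = 133·86/378 = 30.2593; b·c/n = 154·5/378 = 2.0370
Stratum 2 (Site B): n = 644; a·d/n = 37·347/644 = 19.9363; b·c/n = 211·49/644 = 16.0543
Stratum 3 (Site C): n = 364; a·d/n = 128·73/364 = 25.6703; b·c/n = 112·51/364 = 15.6923
OR_MH = (30.2593 + 19.9363 + 25.6703) / (2.0370 + 16.0543 + 15.6923) = 75.8659 / 33.7837 = 2.24564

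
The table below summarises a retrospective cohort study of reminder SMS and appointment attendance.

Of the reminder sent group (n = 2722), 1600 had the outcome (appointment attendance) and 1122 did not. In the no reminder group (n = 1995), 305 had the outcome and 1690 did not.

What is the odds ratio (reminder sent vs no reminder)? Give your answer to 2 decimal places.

7.90

From the description: a = 1600, b = 1122, c = 305, d = 1690.
OR = (a·d)/(b·c) = (1600 × 1690) / (1122 × 305) = 2704000 / 342210 = 7.90158
The odds of appointment attendance are about 7.90 times as high in the reminder sent group.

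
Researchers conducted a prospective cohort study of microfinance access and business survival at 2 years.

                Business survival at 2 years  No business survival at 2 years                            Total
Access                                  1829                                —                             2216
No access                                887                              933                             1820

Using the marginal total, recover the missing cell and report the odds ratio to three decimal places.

4.971

The missing cell is in the exposed row: 2216 − 1829 = 387.
So a = 1829, b = 387, c = 887, d = 933.
OR = (a·d)/(b·c) = (1829 × 933) / (387 × 887) = 1706457 / 343269 = 4.97119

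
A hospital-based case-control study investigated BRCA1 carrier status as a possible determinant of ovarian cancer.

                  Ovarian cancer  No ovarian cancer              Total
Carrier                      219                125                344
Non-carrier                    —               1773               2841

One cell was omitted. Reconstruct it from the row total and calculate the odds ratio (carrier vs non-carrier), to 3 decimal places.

The missing cell is in the unexposed row: 2841 − 1773 = 1068.
So a = 219, b = 125, c = 1068, d = 1773.
OR = (a·d)/(b·c) = (219 × 1773) / (125 × 1068) = 388287 / 133500 = 2.90852

2.909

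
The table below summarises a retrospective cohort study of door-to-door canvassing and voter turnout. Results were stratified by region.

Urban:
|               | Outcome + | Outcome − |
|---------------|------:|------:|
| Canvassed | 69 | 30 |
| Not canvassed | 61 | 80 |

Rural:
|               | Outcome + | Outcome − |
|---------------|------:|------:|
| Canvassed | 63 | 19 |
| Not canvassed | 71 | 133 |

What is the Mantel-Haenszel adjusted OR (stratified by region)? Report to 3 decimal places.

4.237

OR_MH = Σ(aᵢdᵢ/nᵢ) / Σ(bᵢcᵢ/nᵢ), where nᵢ is the stratum total.
Stratum 1 (Urban): n = 240; a·d/n = 69·80/240 = 23.0000; b·c/n = 30·61/240 = 7.6250
Stratum 2 (Rural): n = 286; a·d/n = 63·133/286 = 29.2972; b·c/n = 19·71/286 = 4.7168
OR_MH = (23.0000 + 29.2972) / (7.6250 + 4.7168) = 52.2972 / 12.3418 = 4.23741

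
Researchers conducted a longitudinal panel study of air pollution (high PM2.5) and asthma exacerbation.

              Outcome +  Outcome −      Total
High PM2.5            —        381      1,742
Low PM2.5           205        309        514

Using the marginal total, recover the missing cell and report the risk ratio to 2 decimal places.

1.96

The missing cell is in the exposed row: 1742 − 381 = 1361.
So a = 1361, b = 381, c = 205, d = 309.
RR = [a/(a+b)] / [c/(c+d)] = (1361/1742) / (205/514) = 0.78129/0.39883 = 1.95893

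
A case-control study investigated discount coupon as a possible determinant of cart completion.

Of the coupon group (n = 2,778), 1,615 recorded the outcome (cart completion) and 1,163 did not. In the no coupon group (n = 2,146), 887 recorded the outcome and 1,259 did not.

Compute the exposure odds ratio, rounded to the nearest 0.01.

1.97

From the description: a = 1615, b = 1163, c = 887, d = 1259.
OR = (a·d)/(b·c) = (1615 × 1259) / (1163 × 887) = 2033285 / 1031581 = 1.97104
The odds of cart completion are about 1.97 times as high in the coupon group.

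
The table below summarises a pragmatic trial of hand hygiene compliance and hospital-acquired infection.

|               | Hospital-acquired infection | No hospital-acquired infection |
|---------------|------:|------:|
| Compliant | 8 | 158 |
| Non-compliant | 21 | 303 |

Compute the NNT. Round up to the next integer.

Risk in treated group = 8/166 = 0.04819; risk in control = 21/324 = 0.06481.
Absolute risk reduction = 0.06481 − 0.04819 = 0.01662
NNT = 1 / ARR = 1 / 0.01662 = 60.161 → round up → 61

61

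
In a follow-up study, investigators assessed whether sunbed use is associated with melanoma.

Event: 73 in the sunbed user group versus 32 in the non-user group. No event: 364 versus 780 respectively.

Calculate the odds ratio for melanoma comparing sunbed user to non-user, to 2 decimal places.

4.89

From the description: a = 73, b = 364, c = 32, d = 780.
OR = (a·d)/(b·c) = (73 × 780) / (364 × 32) = 56940 / 11648 = 4.88839
The odds of melanoma are about 4.89 times as high in the sunbed user group.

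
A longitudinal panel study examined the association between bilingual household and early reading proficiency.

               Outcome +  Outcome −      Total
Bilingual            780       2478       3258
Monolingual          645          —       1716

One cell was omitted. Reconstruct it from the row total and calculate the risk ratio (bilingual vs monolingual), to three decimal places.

The missing cell is in the unexposed row: 1716 − 645 = 1071.
So a = 780, b = 2478, c = 645, d = 1071.
RR = [a/(a+b)] / [c/(c+d)] = (780/3258) / (645/1716) = 0.23941/0.37587 = 0.63694

0.637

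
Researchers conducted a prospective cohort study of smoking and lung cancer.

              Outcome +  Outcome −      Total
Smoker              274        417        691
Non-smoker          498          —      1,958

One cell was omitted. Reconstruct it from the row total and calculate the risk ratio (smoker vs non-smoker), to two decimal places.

1.56

The missing cell is in the unexposed row: 1958 − 498 = 1460.
So a = 274, b = 417, c = 498, d = 1460.
RR = [a/(a+b)] / [c/(c+d)] = (274/691) / (498/1958) = 0.39653/0.25434 = 1.55903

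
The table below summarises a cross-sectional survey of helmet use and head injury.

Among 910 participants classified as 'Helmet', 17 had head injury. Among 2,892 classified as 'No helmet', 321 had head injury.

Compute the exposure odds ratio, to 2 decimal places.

0.15

From the description: a = 17, b = 893, c = 321, d = 2571.
OR = (a·d)/(b·c) = (17 × 2571) / (893 × 321) = 43707 / 286653 = 0.15247
Exposure is associated with lower odds of head injury (OR = 0.15 < 1).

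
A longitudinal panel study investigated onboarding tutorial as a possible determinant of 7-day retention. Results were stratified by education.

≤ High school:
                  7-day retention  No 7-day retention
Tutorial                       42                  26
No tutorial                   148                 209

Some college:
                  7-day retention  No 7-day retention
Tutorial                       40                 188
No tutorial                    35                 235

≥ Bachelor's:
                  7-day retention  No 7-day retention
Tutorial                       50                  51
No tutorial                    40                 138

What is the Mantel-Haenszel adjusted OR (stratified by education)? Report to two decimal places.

OR_MH = Σ(aᵢdᵢ/nᵢ) / Σ(bᵢcᵢ/nᵢ), where nᵢ is the stratum total.
Stratum 1 (≤ High school): n = 425; a·d/n = 42·209/425 = 20.6541; b·c/n = 26·148/425 = 9.0541
Stratum 2 (Some college): n = 498; a·d/n = 40·235/498 = 18.8755; b·c/n = 188·35/498 = 13.2129
Stratum 3 (≥ Bachelor's): n = 279; a·d/n = 50·138/279 = 24.7312; b·c/n = 51·40/279 = 7.3118
OR_MH = (20.6541 + 18.8755 + 24.7312) / (9.0541 + 13.2129 + 7.3118) = 64.2608 / 29.5788 = 2.17253

2.17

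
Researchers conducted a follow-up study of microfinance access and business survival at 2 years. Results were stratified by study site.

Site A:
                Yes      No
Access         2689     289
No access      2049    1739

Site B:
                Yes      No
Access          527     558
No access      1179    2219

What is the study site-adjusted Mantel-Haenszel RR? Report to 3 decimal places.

RR_MH = Σ(aᵢ·n₀ᵢ/nᵢ) / Σ(cᵢ·n₁ᵢ/nᵢ), with n₁ᵢ = aᵢ+bᵢ (exposed), n₀ᵢ = cᵢ+dᵢ (unexposed), nᵢ = n₁ᵢ+n₀ᵢ.
Stratum 1 (Site A): n₁ = 2978, n₀ = 3788, n = 6766; a·n₀/n = 2689·3788/6766 = 1505.4585; c·n₁/n = 2049·2978/6766 = 901.8507
Stratum 2 (Site B): n₁ = 1085, n₀ = 3398, n = 4483; a·n₀/n = 527·3398/4483 = 399.4526; c·n₁/n = 1179·1085/4483 = 285.3480
RR_MH = (1505.4585 + 399.4526) / (901.8507 + 285.3480) = 1904.9111 / 1187.1987 = 1.60454

1.605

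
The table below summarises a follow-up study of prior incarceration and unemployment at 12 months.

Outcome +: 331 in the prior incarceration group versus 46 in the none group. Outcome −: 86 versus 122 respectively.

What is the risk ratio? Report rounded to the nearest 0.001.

From the description: a = 331, b = 86, c = 46, d = 122.
Risk in exposed = 331/417 = 0.79376; risk in unexposed = 46/168 = 0.27381.
RR = 0.79376 / 0.27381 = 2.89897
The risk among the exposed is 2.90 times that among the unexposed.

2.899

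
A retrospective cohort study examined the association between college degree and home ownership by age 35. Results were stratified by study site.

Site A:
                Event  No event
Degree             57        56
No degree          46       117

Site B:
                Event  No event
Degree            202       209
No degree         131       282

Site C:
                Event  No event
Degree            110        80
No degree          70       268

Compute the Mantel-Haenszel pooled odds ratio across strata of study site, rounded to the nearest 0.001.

OR_MH = Σ(aᵢdᵢ/nᵢ) / Σ(bᵢcᵢ/nᵢ), where nᵢ is the stratum total.
Stratum 1 (Site A): n = 276; a·d/n = 57·117/276 = 24.1630; b·c/n = 56·46/276 = 9.3333
Stratum 2 (Site B): n = 824; a·d/n = 202·282/824 = 69.1311; b·c/n = 209·131/824 = 33.2269
Stratum 3 (Site C): n = 528; a·d/n = 110·268/528 = 55.8333; b·c/n = 80·70/528 = 10.6061
OR_MH = (24.1630 + 69.1311 + 55.8333) / (9.3333 + 33.2269 + 10.6061) = 149.1274 / 53.1663 = 2.80492

2.805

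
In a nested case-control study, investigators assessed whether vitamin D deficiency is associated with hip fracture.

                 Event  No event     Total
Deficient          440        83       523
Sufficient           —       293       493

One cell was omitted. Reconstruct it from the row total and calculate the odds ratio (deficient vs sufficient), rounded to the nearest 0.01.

The missing cell is in the unexposed row: 493 − 293 = 200.
So a = 440, b = 83, c = 200, d = 293.
OR = (a·d)/(b·c) = (440 × 293) / (83 × 200) = 128920 / 16600 = 7.76627

7.77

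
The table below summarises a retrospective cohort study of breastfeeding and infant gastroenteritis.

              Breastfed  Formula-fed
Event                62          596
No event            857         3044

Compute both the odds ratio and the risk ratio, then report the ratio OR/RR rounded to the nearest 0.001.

Reading the table with exposure as columns: a = 62 (Breastfed, case), b = 857 (Breastfed, non-case), c = 596 (Formula-fed, case), d = 3044.
OR = (62·3044)/(857·596) = 188728/510772 = 0.36950
Risk in exposed = 62/919 = 0.06746; risk in unexposed = 596/3640 = 0.16374; RR = 0.41203
OR/RR = 0.36950 / 0.41203 = 0.89676
The outcome is not rare, so the OR lies further from 1 than the RR.

0.897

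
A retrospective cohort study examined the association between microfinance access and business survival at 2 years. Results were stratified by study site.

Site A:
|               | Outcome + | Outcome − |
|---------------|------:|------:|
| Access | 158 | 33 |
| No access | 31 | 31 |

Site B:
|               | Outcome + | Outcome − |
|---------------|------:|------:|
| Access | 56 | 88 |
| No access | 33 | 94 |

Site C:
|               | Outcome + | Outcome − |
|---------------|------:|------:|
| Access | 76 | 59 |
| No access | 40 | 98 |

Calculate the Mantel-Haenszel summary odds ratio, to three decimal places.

2.823

OR_MH = Σ(aᵢdᵢ/nᵢ) / Σ(bᵢcᵢ/nᵢ), where nᵢ is the stratum total.
Stratum 1 (Site A): n = 253; a·d/n = 158·31/253 = 19.3597; b·c/n = 33·31/253 = 4.0435
Stratum 2 (Site B): n = 271; a·d/n = 56·94/271 = 19.4244; b·c/n = 88·33/271 = 10.7159
Stratum 3 (Site C): n = 273; a·d/n = 76·98/273 = 27.2821; b·c/n = 59·40/273 = 8.6447
OR_MH = (19.3597 + 19.4244 + 27.2821) / (4.0435 + 10.7159 + 8.6447) = 66.0661 / 23.4040 = 2.82285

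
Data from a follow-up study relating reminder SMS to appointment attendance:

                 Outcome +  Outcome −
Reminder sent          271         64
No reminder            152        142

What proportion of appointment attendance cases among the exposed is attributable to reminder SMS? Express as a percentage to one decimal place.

36.1

Cells: a = 271, b = 64, c = 152, d = 142.
Risk in exposed = 271/335 = 0.80896; risk in unexposed = 152/294 = 0.51701.
RR = 0.80896/0.51701 = 1.56469
AR% = (RR − 1)/RR × 100 = (1.56469 − 1)/1.56469 × 100 = 36.0896%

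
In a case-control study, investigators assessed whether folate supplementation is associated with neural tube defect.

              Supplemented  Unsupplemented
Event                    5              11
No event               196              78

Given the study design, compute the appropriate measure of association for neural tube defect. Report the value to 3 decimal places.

0.181

Reading the table with exposure as columns: a = 5 (Supplemented, case), b = 196 (Supplemented, non-case), c = 11 (Unsupplemented, case), d = 78.
This is a case-control study: participants were sampled on outcome status, so risks in the source population cannot be estimated directly — relative risk is not valid here. The odds ratio is the appropriate measure.
OR = (a·d)/(b·c) = (5 × 78) / (196 × 11) = 390 / 2156 = 0.18089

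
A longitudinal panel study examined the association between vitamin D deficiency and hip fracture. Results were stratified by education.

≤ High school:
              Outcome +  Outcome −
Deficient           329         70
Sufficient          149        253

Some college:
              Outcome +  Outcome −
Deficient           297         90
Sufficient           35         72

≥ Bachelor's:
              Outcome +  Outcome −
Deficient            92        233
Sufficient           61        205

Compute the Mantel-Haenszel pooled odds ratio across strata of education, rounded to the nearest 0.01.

4.12

OR_MH = Σ(aᵢdᵢ/nᵢ) / Σ(bᵢcᵢ/nᵢ), where nᵢ is the stratum total.
Stratum 1 (≤ High school): n = 801; a·d/n = 329·253/801 = 103.9164; b·c/n = 70·149/801 = 13.0212
Stratum 2 (Some college): n = 494; a·d/n = 297·72/494 = 43.2874; b·c/n = 90·35/494 = 6.3765
Stratum 3 (≥ Bachelor's): n = 591; a·d/n = 92·205/591 = 31.9120; b·c/n = 233·61/591 = 24.0491
OR_MH = (103.9164 + 43.2874 + 31.9120) / (13.0212 + 6.3765 + 24.0491) = 179.1158 / 43.4468 = 4.12265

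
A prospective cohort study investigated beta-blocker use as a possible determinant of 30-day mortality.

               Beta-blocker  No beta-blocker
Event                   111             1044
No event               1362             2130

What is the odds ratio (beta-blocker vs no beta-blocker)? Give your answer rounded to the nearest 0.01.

Reading the table with exposure as columns: a = 111 (Beta-blocker, case), b = 1362 (Beta-blocker, non-case), c = 1044 (No beta-blocker, case), d = 2130.
OR = (a·d)/(b·c) = (111 × 2130) / (1362 × 1044) = 236430 / 1421928 = 0.16627
Exposure is associated with lower odds of 30-day mortality (OR = 0.17 < 1).

0.17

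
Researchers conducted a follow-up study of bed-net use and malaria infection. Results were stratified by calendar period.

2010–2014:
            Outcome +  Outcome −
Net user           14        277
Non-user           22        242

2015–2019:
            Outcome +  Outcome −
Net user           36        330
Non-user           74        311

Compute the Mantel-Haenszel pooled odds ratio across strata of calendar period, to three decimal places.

OR_MH = Σ(aᵢdᵢ/nᵢ) / Σ(bᵢcᵢ/nᵢ), where nᵢ is the stratum total.
Stratum 1 (2010–2014): n = 555; a·d/n = 14·242/555 = 6.1045; b·c/n = 277·22/555 = 10.9802
Stratum 2 (2015–2019): n = 751; a·d/n = 36·311/751 = 14.9081; b·c/n = 330·74/751 = 32.5166
OR_MH = (6.1045 + 14.9081) / (10.9802 + 32.5166) = 21.0126 / 43.4968 = 0.48308

0.483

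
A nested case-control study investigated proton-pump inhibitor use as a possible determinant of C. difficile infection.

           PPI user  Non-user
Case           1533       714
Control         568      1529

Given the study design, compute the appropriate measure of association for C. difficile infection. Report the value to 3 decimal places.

5.780

Reading the table with exposure as columns: a = 1533 (PPI user, case), b = 568 (PPI user, non-case), c = 714 (Non-user, case), d = 1529.
This is a nested case-control study: participants were sampled on outcome status, so risks in the source population cannot be estimated directly — relative risk is not valid here. The odds ratio is the appropriate measure.
OR = (a·d)/(b·c) = (1533 × 1529) / (568 × 714) = 2343957 / 405552 = 5.77967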